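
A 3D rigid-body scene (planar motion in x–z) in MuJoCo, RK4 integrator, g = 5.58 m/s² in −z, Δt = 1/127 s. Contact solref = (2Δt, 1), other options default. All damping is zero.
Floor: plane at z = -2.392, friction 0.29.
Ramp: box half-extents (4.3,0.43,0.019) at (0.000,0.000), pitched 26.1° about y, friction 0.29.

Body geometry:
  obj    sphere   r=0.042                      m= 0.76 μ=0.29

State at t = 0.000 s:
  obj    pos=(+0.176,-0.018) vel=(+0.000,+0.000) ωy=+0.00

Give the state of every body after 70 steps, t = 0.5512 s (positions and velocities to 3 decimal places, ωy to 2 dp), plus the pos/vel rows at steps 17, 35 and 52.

State at t = 0.5512 s:
  obj    pos=(+0.415,-0.135) vel=(+0.868,-0.425) ωy=+23.00

Key-timestep trajectory:
   step    t(s)  obj.x    obj.z    obj.vx   obj.vz 
     17  0.1339   +0.190  -0.025  +0.211  -0.103
     35  0.2756   +0.236  -0.048  +0.434  -0.213
     52  0.4094   +0.308  -0.083  +0.645  -0.316


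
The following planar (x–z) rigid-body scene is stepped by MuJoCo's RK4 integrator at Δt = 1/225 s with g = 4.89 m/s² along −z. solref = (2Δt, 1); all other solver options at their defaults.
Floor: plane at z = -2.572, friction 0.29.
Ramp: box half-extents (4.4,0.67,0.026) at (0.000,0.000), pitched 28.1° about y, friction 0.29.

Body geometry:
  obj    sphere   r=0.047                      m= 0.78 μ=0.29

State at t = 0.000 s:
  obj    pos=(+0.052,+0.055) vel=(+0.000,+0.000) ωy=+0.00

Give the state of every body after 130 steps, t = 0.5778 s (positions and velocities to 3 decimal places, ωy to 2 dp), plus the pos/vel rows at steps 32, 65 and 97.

State at t = 0.5778 s:
  obj    pos=(+0.294,-0.074) vel=(+0.839,-0.448) ωy=+20.22

Key-timestep trajectory:
   step    t(s)  obj.x    obj.z    obj.vx   obj.vz 
     32  0.1422   +0.067  +0.047  +0.206  -0.110
     65  0.2889   +0.113  +0.023  +0.419  -0.224
     97  0.4311   +0.187  -0.017  +0.626  -0.334


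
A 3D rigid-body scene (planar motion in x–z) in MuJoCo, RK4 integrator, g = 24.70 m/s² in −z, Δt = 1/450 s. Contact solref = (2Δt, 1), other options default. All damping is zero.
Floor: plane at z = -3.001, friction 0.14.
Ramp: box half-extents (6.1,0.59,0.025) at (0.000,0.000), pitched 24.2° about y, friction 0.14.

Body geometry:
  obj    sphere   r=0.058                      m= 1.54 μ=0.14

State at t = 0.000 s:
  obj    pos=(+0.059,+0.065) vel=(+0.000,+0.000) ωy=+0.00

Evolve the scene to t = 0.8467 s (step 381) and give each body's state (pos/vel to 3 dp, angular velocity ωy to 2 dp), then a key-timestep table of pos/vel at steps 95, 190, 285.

State at t = 0.8467 s:
  obj    pos=(+2.424,-0.998) vel=(+5.585,-2.510) ωy=+105.56

Key-timestep trajectory:
   step    t(s)  obj.x    obj.z    obj.vx   obj.vz 
     95  0.2111   +0.206  -0.002  +1.393  -0.626
    190  0.4222   +0.647  -0.200  +2.786  -1.252
    285  0.6333   +1.382  -0.530  +4.178  -1.878


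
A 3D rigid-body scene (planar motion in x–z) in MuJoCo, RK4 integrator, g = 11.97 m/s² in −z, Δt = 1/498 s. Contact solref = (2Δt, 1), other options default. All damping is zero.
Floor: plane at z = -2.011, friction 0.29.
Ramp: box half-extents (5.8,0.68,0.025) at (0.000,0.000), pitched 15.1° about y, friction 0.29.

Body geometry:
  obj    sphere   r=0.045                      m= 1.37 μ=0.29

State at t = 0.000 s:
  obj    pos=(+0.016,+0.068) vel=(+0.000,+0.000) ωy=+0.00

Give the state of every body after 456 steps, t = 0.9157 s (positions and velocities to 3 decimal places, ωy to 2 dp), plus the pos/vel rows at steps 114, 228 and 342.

State at t = 0.9157 s:
  obj    pos=(+0.918,-0.175) vel=(+1.969,-0.531) ωy=+45.32

Key-timestep trajectory:
   step    t(s)  obj.x    obj.z    obj.vx   obj.vz 
    114  0.2289   +0.072  +0.053  +0.492  -0.133
    228  0.4578   +0.241  +0.007  +0.985  -0.266
    342  0.6867   +0.523  -0.069  +1.477  -0.398


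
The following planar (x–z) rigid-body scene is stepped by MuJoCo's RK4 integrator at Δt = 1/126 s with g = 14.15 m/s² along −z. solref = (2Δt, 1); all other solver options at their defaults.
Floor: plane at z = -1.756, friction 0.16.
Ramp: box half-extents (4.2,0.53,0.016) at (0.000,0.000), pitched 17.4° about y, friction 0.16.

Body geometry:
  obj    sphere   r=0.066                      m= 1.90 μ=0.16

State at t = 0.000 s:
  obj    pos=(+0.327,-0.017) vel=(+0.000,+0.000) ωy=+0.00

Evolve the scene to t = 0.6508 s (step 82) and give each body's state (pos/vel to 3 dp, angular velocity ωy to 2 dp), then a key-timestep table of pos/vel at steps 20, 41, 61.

State at t = 0.6508 s:
  obj    pos=(+0.938,-0.208) vel=(+1.877,-0.588) ωy=+29.79

Key-timestep trajectory:
   step    t(s)  obj.x    obj.z    obj.vx   obj.vz 
     20  0.1587   +0.363  -0.028  +0.458  -0.144
     41  0.3254   +0.480  -0.064  +0.939  -0.294
     61  0.4841   +0.665  -0.123  +1.397  -0.438


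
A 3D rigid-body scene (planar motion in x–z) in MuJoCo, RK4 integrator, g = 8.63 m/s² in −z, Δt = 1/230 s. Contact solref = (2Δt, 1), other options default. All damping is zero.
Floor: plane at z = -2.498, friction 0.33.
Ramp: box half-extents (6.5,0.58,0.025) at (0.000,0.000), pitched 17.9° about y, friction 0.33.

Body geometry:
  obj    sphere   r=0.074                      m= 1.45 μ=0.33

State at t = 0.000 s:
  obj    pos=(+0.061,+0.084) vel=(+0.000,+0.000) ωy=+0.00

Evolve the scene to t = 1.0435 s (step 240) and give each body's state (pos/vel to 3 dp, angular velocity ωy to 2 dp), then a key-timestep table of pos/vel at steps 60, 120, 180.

State at t = 1.0435 s:
  obj    pos=(+1.043,-0.233) vel=(+1.881,-0.608) ωy=+26.71

Key-timestep trajectory:
   step    t(s)  obj.x    obj.z    obj.vx   obj.vz 
     60  0.2609   +0.122  +0.064  +0.470  -0.152
    120  0.5217   +0.307  +0.005  +0.941  -0.304
    180  0.7826   +0.613  -0.094  +1.411  -0.456


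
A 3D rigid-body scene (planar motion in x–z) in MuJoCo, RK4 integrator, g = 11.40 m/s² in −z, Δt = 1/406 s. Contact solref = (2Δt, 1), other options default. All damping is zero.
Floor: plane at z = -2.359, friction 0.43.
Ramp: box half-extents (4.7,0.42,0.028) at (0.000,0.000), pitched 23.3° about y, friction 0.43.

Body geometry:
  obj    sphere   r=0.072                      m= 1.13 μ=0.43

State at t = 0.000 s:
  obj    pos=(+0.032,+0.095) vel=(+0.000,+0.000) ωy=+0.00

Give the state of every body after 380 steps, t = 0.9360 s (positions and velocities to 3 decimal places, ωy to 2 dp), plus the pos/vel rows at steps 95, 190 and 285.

State at t = 0.9360 s:
  obj    pos=(+1.328,-0.463) vel=(+2.769,-1.192) ωy=+41.87

Key-timestep trajectory:
   step    t(s)  obj.x    obj.z    obj.vx   obj.vz 
     95  0.2340   +0.113  +0.060  +0.692  -0.298
    190  0.4680   +0.356  -0.044  +1.384  -0.596
    285  0.7020   +0.761  -0.219  +2.077  -0.894


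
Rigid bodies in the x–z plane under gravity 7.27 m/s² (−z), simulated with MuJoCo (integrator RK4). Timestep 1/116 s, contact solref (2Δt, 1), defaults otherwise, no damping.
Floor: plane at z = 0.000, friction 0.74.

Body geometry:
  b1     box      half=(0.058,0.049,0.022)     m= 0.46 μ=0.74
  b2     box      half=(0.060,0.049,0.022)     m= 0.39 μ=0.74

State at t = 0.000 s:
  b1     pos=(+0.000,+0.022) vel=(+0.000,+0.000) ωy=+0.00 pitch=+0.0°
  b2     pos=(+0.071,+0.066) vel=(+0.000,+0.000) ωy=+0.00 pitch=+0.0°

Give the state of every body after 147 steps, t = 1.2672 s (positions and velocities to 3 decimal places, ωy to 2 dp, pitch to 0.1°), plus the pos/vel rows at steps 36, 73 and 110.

State at t = 1.2672 s:
  b1     pos=(+0.000,+0.022) vel=(+0.000,+0.000) ωy=+0.00 pitch=+0.0°
  b2     pos=(+0.081,+0.054) vel=(+0.000,+0.000) ωy=-0.01 pitch=+37.0°

Key-timestep trajectory:
   step    t(s)  b1.x    b1.z    b1.vx   b1.vz   b2.x    b2.z    b2.vx   b2.vz 
     36  0.3103   +0.000  +0.022  +0.000  +0.000   +0.081  +0.054  +0.004  +0.003
     73  0.6293   +0.000  +0.022  +0.000  +0.000   +0.081  +0.054  +0.000  +0.000
    110  0.9483   +0.000  +0.022  +0.000  +0.000   +0.081  +0.054  +0.000  +0.000


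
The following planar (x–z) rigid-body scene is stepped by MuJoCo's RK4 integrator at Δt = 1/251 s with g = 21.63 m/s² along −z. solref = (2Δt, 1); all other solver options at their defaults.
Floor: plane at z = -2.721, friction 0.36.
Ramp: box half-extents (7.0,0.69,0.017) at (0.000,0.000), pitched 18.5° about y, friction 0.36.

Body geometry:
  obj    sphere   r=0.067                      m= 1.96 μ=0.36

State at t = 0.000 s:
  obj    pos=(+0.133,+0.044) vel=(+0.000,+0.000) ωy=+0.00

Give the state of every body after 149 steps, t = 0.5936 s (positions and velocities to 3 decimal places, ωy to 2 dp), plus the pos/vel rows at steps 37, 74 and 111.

State at t = 0.5936 s:
  obj    pos=(+0.952,-0.230) vel=(+2.760,-0.923) ωy=+43.43

Key-timestep trajectory:
   step    t(s)  obj.x    obj.z    obj.vx   obj.vz 
     37  0.1474   +0.184  +0.027  +0.686  -0.229
     74  0.2948   +0.335  -0.024  +1.371  -0.459
    111  0.4422   +0.588  -0.108  +2.056  -0.688


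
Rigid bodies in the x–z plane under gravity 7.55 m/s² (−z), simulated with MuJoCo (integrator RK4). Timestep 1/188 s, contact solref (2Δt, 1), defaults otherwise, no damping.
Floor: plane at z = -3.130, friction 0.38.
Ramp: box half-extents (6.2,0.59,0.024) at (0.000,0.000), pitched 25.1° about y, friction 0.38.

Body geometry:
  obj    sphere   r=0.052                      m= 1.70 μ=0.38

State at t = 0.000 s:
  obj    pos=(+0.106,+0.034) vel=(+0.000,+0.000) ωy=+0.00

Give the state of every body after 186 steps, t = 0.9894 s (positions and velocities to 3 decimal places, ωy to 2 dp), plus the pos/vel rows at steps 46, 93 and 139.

State at t = 0.9894 s:
  obj    pos=(+1.120,-0.441) vel=(+2.050,-0.960) ωy=+43.52

Key-timestep trajectory:
   step    t(s)  obj.x    obj.z    obj.vx   obj.vz 
     46  0.2447   +0.168  +0.005  +0.507  -0.237
     93  0.4947   +0.360  -0.085  +1.025  -0.480
    139  0.7394   +0.672  -0.231  +1.532  -0.718


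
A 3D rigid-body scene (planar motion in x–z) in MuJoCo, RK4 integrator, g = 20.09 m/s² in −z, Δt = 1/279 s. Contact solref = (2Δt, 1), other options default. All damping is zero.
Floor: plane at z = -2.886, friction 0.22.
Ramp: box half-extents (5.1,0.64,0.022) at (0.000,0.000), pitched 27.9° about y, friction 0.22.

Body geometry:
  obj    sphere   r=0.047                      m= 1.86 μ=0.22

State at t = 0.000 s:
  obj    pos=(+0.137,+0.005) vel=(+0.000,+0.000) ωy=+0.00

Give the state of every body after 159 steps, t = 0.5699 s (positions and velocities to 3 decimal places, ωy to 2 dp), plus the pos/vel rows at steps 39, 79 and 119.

State at t = 0.5699 s:
  obj    pos=(+1.101,-0.505) vel=(+3.382,-1.791) ωy=+81.39

Key-timestep trajectory:
   step    t(s)  obj.x    obj.z    obj.vx   obj.vz 
     39  0.1398   +0.195  -0.025  +0.830  -0.439
     79  0.2832   +0.375  -0.121  +1.681  -0.890
    119  0.4265   +0.677  -0.280  +2.531  -1.340


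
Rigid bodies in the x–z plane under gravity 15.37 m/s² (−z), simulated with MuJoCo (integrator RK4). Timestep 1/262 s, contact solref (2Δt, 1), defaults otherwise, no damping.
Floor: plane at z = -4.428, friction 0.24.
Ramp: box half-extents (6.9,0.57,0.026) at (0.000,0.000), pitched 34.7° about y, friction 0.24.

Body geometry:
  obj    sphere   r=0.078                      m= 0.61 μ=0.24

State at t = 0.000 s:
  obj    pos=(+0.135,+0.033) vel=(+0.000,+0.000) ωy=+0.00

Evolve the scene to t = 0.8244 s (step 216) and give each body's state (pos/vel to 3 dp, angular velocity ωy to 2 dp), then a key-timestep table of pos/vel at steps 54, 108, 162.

State at t = 0.8244 s:
  obj    pos=(+1.882,-1.176) vel=(+4.237,-2.934) ωy=+66.04

Key-timestep trajectory:
   step    t(s)  obj.x    obj.z    obj.vx   obj.vz 
     54  0.2061   +0.244  -0.043  +1.059  -0.734
    108  0.4122   +0.572  -0.269  +2.119  -1.467
    162  0.6183   +1.118  -0.647  +3.178  -2.200


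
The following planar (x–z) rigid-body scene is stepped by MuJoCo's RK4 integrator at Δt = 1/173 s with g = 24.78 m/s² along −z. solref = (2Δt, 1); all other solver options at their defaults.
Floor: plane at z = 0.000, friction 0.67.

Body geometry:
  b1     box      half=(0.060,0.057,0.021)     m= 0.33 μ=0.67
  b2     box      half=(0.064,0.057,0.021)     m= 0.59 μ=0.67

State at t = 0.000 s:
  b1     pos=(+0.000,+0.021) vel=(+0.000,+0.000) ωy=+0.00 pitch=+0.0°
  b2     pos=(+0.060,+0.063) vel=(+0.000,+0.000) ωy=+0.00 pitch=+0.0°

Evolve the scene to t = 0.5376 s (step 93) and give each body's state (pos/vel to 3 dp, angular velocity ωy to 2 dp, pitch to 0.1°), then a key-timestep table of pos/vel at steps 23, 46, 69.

State at t = 0.5376 s:
  b1     pos=(-0.001,+0.021) vel=(-0.002,+0.000) ωy=+0.00 pitch=+0.0°
  b2     pos=(+0.074,+0.057) vel=(+0.000,-0.002) ωy=-0.06 pitch=+40.0°

Key-timestep trajectory:
   step    t(s)  b1.x    b1.z    b1.vx   b1.vz   b2.x    b2.z    b2.vx   b2.vz 
     23  0.1329   +0.000  +0.021  +0.000  +0.000   +0.061  +0.063  +0.016  -0.001
     46  0.2659   +0.000  +0.021  -0.001  +0.000   +0.068  +0.061  +0.129  -0.052
     69  0.3988   +0.000  +0.021  -0.002  +0.001   +0.074  +0.057  +0.022  -0.002


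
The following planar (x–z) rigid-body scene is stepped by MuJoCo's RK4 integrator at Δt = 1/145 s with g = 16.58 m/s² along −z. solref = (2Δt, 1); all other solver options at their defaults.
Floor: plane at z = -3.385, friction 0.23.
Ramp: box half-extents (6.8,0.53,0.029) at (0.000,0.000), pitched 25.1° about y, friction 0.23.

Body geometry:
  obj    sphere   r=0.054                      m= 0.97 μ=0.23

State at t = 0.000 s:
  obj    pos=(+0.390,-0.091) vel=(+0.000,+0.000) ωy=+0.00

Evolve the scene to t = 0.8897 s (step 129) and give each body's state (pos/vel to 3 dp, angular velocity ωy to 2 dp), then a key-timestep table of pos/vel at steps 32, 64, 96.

State at t = 0.8897 s:
  obj    pos=(+2.191,-0.935) vel=(+4.048,-1.896) ωy=+82.74

Key-timestep trajectory:
   step    t(s)  obj.x    obj.z    obj.vx   obj.vz 
     32  0.2207   +0.501  -0.143  +1.004  -0.470
     64  0.4414   +0.833  -0.299  +2.008  -0.941
     96  0.6621   +1.387  -0.558  +3.012  -1.411


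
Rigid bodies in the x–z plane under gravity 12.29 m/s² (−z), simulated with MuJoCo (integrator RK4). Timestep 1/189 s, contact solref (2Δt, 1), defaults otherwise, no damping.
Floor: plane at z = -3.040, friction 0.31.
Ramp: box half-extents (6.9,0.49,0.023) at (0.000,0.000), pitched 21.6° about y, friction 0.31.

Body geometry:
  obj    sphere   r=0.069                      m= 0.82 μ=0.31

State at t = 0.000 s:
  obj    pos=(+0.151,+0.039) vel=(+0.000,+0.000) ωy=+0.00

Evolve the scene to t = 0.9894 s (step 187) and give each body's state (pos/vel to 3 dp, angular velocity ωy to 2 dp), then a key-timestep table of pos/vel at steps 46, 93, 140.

State at t = 0.9894 s:
  obj    pos=(+1.622,-0.543) vel=(+2.973,-1.177) ωy=+46.33

Key-timestep trajectory:
   step    t(s)  obj.x    obj.z    obj.vx   obj.vz 
     46  0.2434   +0.240  +0.004  +0.731  -0.290
     93  0.4921   +0.515  -0.105  +1.479  -0.585
    140  0.7407   +0.975  -0.287  +2.226  -0.881


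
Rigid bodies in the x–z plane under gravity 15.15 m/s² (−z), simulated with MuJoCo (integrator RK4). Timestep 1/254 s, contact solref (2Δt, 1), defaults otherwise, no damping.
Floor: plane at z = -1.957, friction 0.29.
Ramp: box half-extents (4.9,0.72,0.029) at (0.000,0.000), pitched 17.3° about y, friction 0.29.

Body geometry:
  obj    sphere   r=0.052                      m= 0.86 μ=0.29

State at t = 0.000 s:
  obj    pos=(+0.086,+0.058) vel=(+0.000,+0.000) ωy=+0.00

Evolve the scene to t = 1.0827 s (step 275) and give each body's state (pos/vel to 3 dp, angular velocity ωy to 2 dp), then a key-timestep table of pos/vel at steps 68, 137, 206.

State at t = 1.0827 s:
  obj    pos=(+1.887,-0.503) vel=(+3.327,-1.036) ωy=+66.99

Key-timestep trajectory:
   step    t(s)  obj.x    obj.z    obj.vx   obj.vz 
     68  0.2677   +0.196  +0.024  +0.823  -0.256
    137  0.5394   +0.533  -0.081  +1.657  -0.516
    206  0.8110   +1.097  -0.257  +2.492  -0.776


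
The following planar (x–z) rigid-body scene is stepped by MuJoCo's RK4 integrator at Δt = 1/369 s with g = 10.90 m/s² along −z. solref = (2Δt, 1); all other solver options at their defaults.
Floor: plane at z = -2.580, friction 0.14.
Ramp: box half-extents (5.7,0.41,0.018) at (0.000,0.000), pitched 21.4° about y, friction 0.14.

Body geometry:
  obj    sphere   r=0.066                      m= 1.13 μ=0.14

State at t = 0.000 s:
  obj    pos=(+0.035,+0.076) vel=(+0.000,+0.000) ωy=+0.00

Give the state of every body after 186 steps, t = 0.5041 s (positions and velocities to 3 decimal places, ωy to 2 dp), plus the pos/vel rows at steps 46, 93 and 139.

State at t = 0.5041 s:
  obj    pos=(+0.371,-0.055) vel=(+1.333,-0.523) ωy=+21.69

Key-timestep trajectory:
   step    t(s)  obj.x    obj.z    obj.vx   obj.vz 
     46  0.1247   +0.056  +0.068  +0.330  -0.129
     93  0.2520   +0.119  +0.044  +0.667  -0.261
    139  0.3767   +0.223  +0.003  +0.996  -0.391


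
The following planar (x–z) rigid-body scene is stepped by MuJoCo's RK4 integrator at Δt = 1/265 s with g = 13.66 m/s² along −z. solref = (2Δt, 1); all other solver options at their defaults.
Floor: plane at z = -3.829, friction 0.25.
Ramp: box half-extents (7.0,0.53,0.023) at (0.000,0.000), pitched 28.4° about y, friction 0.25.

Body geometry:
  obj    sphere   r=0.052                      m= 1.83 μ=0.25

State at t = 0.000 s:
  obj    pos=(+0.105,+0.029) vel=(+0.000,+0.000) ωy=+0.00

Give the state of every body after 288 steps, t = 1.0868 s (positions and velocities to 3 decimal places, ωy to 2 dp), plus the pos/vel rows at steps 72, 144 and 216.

State at t = 1.0868 s:
  obj    pos=(+2.516,-1.275) vel=(+4.437,-2.399) ωy=+96.98

Key-timestep trajectory:
   step    t(s)  obj.x    obj.z    obj.vx   obj.vz 
     72  0.2717   +0.256  -0.053  +1.109  -0.600
    144  0.5434   +0.708  -0.297  +2.218  -1.200
    216  0.8151   +1.461  -0.705  +3.328  -1.799


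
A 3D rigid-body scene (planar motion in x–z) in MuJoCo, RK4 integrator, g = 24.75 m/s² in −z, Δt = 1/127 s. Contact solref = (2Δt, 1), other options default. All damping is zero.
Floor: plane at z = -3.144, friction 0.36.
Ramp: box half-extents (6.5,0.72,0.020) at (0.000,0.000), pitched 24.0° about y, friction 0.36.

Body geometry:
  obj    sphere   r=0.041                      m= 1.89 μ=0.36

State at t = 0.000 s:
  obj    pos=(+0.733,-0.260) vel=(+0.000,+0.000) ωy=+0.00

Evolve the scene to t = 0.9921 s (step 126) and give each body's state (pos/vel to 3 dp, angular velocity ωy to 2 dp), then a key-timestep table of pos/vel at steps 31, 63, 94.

State at t = 0.9921 s:
  obj    pos=(+3.965,-1.699) vel=(+6.516,-2.901) ωy=+173.99

Key-timestep trajectory:
   step    t(s)  obj.x    obj.z    obj.vx   obj.vz 
     31  0.2441   +0.929  -0.347  +1.603  -0.714
     63  0.4961   +1.541  -0.620  +3.258  -1.451
     94  0.7402   +2.532  -1.061  +4.861  -2.164


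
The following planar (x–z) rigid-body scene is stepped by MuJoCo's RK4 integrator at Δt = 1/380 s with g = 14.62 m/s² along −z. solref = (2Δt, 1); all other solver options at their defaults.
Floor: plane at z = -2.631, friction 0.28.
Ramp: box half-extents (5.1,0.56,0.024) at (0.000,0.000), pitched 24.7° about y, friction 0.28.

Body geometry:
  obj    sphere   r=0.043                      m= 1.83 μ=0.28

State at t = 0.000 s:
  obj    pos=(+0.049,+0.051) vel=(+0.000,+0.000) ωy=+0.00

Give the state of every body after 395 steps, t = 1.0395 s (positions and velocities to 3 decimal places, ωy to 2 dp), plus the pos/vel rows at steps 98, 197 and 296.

State at t = 1.0395 s:
  obj    pos=(+2.191,-0.934) vel=(+4.121,-1.895) ωy=+105.48

Key-timestep trajectory:
   step    t(s)  obj.x    obj.z    obj.vx   obj.vz 
     98  0.2579   +0.181  -0.009  +1.023  -0.470
    197  0.5184   +0.582  -0.194  +2.055  -0.945
    296  0.7789   +1.252  -0.502  +3.088  -1.420


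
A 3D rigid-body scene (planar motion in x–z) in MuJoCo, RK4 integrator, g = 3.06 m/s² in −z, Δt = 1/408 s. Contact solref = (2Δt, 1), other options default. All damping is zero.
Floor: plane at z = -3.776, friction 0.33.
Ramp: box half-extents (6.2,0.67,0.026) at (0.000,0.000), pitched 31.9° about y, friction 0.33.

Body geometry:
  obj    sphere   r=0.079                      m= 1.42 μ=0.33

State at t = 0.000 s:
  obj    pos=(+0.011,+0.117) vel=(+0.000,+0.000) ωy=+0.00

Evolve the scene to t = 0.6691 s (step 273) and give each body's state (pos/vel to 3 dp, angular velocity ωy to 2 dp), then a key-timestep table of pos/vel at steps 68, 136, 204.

State at t = 0.6691 s:
  obj    pos=(+0.230,-0.020) vel=(+0.656,-0.408) ωy=+9.78

Key-timestep trajectory:
   step    t(s)  obj.x    obj.z    obj.vx   obj.vz 
     68  0.1667   +0.025  +0.108  +0.163  -0.102
    136  0.3333   +0.065  +0.083  +0.327  -0.203
    204  0.5000   +0.134  +0.041  +0.490  -0.305


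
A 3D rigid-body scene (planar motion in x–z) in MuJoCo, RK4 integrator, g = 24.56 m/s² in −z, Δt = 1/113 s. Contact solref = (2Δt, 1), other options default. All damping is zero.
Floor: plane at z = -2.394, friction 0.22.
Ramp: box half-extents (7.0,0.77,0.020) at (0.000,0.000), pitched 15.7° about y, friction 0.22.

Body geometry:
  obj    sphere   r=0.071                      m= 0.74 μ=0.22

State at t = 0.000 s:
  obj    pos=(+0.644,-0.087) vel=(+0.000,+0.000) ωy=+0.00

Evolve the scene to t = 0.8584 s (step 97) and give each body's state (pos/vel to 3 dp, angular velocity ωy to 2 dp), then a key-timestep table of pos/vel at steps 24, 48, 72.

State at t = 0.8584 s:
  obj    pos=(+2.328,-0.560) vel=(+3.923,-1.103) ωy=+57.38

Key-timestep trajectory:
   step    t(s)  obj.x    obj.z    obj.vx   obj.vz 
     24  0.2124   +0.747  -0.116  +0.971  -0.273
     48  0.4248   +1.057  -0.202  +1.941  -0.546
     72  0.6372   +1.572  -0.347  +2.912  -0.819


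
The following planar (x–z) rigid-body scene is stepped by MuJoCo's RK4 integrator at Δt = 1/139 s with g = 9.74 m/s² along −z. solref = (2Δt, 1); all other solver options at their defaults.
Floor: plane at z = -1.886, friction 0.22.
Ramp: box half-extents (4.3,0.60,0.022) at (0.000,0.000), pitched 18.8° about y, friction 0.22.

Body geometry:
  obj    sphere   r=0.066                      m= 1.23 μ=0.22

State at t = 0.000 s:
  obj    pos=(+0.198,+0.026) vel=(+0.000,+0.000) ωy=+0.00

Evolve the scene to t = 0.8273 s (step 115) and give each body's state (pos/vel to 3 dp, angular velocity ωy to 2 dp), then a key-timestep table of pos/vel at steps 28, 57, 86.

State at t = 0.8273 s:
  obj    pos=(+0.924,-0.222) vel=(+1.756,-0.598) ωy=+28.10

Key-timestep trajectory:
   step    t(s)  obj.x    obj.z    obj.vx   obj.vz 
     28  0.2014   +0.241  +0.011  +0.428  -0.146
     57  0.4101   +0.376  -0.035  +0.870  -0.296
     86  0.6187   +0.604  -0.113  +1.313  -0.447


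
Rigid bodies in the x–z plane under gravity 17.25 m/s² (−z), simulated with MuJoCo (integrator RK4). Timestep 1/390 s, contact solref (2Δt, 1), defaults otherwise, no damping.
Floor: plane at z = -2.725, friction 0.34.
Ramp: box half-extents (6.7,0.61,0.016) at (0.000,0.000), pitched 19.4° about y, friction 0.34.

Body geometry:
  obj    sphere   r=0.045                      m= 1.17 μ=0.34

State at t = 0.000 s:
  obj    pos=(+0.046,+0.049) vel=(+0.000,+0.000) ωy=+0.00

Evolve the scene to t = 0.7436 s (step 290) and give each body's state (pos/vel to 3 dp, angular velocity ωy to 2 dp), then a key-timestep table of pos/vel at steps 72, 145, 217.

State at t = 0.7436 s:
  obj    pos=(+1.113,-0.327) vel=(+2.871,-1.011) ωy=+67.62

Key-timestep trajectory:
   step    t(s)  obj.x    obj.z    obj.vx   obj.vz 
     72  0.1846   +0.112  +0.025  +0.713  -0.251
    145  0.3718   +0.313  -0.045  +1.435  -0.505
    217  0.5564   +0.644  -0.162  +2.148  -0.756


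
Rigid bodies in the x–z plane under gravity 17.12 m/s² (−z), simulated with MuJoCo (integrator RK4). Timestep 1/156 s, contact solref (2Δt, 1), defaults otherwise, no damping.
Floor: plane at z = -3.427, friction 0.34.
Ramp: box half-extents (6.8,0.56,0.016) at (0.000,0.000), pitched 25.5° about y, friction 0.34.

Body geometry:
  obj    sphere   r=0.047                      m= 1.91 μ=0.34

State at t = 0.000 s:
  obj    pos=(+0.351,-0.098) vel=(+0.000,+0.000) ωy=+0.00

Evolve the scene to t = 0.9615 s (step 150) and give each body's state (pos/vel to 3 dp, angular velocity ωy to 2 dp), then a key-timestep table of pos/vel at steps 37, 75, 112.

State at t = 0.9615 s:
  obj    pos=(+2.548,-1.145) vel=(+4.569,-2.179) ωy=+107.69

Key-timestep trajectory:
   step    t(s)  obj.x    obj.z    obj.vx   obj.vz 
     37  0.2372   +0.485  -0.161  +1.127  -0.538
     75  0.4808   +0.900  -0.360  +2.284  -1.090
    112  0.7179   +1.576  -0.682  +3.411  -1.627


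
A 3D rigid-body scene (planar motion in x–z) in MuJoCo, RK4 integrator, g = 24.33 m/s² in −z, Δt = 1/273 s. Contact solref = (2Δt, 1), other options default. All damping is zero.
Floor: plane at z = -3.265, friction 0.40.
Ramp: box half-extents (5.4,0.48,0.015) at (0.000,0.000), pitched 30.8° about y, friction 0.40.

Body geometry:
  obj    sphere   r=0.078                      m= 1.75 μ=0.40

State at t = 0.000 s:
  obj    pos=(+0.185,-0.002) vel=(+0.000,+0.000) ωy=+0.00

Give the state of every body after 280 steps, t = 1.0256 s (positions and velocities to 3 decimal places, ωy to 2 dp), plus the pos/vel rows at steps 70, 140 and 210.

State at t = 1.0256 s:
  obj    pos=(+4.205,-2.399) vel=(+7.840,-4.673) ωy=+117.00

Key-timestep trajectory:
   step    t(s)  obj.x    obj.z    obj.vx   obj.vz 
     70  0.2564   +0.436  -0.152  +1.960  -1.168
    140  0.5128   +1.190  -0.601  +3.920  -2.337
    210  0.7692   +2.447  -1.350  +5.880  -3.505


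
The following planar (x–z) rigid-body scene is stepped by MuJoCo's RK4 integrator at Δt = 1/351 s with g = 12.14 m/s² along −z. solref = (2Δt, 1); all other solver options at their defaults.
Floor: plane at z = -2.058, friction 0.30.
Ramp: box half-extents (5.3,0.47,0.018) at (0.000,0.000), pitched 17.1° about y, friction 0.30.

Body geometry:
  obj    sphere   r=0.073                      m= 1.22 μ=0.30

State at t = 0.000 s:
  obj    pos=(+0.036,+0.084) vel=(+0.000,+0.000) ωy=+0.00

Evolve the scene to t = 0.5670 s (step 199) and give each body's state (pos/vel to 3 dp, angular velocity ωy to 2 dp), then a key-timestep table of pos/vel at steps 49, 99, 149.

State at t = 0.5670 s:
  obj    pos=(+0.428,-0.036) vel=(+1.382,-0.425) ωy=+19.80

Key-timestep trajectory:
   step    t(s)  obj.x    obj.z    obj.vx   obj.vz 
     49  0.1396   +0.060  +0.077  +0.340  -0.105
     99  0.2821   +0.133  +0.054  +0.687  -0.211
    149  0.4245   +0.256  +0.017  +1.035  -0.318


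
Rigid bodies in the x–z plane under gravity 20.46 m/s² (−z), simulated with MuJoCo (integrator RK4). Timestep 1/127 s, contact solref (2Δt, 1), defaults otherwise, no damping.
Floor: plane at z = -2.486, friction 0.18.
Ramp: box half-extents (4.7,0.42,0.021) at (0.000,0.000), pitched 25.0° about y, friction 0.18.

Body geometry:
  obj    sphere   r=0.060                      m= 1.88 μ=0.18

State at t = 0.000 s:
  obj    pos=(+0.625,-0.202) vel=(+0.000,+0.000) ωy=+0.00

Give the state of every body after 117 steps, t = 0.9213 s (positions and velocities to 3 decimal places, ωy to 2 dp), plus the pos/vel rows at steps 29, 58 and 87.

State at t = 0.9213 s:
  obj    pos=(+3.001,-1.310) vel=(+5.157,-2.405) ωy=+94.79

Key-timestep trajectory:
   step    t(s)  obj.x    obj.z    obj.vx   obj.vz 
     29  0.2283   +0.771  -0.270  +1.279  -0.596
     58  0.4567   +1.209  -0.474  +2.557  -1.192
     87  0.6850   +1.939  -0.815  +3.835  -1.788


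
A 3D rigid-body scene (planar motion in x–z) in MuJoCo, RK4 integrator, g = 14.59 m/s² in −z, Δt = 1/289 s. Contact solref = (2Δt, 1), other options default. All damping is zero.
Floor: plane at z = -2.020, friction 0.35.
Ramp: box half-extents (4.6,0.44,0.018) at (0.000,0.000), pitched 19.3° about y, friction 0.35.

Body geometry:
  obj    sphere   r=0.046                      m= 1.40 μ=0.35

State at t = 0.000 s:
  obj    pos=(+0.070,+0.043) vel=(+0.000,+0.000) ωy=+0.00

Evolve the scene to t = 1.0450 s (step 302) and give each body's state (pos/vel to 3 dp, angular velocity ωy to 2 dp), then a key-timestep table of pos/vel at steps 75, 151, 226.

State at t = 1.0450 s:
  obj    pos=(+1.845,-0.578) vel=(+3.397,-1.190) ωy=+78.24

Key-timestep trajectory:
   step    t(s)  obj.x    obj.z    obj.vx   obj.vz 
     75  0.2595   +0.180  +0.005  +0.844  -0.295
    151  0.5225   +0.514  -0.112  +1.699  -0.595
    226  0.7820   +1.064  -0.305  +2.542  -0.890


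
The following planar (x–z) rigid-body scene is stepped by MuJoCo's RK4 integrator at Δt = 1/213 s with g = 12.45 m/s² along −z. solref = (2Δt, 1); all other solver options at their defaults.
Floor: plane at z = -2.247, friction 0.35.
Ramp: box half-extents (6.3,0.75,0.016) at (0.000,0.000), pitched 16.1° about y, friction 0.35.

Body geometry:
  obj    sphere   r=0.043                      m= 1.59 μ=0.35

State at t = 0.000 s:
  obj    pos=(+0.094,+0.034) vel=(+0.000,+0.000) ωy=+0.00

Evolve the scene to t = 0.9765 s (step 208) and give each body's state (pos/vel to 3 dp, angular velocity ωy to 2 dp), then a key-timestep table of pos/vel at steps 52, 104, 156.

State at t = 0.9765 s:
  obj    pos=(+1.224,-0.292) vel=(+2.314,-0.668) ωy=+56.00

Key-timestep trajectory:
   step    t(s)  obj.x    obj.z    obj.vx   obj.vz 
     52  0.2441   +0.165  +0.014  +0.579  -0.167
    104  0.4883   +0.377  -0.047  +1.157  -0.334
    156  0.7324   +0.730  -0.149  +1.735  -0.501


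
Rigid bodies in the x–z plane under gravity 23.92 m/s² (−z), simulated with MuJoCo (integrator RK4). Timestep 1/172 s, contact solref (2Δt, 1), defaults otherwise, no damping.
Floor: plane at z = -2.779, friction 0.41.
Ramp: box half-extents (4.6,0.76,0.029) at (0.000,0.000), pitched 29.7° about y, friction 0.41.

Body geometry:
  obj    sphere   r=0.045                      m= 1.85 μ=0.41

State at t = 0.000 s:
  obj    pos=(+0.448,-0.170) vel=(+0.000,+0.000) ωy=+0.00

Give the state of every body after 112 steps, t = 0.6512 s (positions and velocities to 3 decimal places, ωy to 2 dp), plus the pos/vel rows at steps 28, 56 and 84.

State at t = 0.6512 s:
  obj    pos=(+2.007,-1.059) vel=(+4.788,-2.731) ωy=+122.47

Key-timestep trajectory:
   step    t(s)  obj.x    obj.z    obj.vx   obj.vz 
     28  0.1628   +0.545  -0.226  +1.197  -0.683
     56  0.3256   +0.838  -0.393  +2.394  -1.365
     84  0.4884   +1.325  -0.671  +3.591  -2.048


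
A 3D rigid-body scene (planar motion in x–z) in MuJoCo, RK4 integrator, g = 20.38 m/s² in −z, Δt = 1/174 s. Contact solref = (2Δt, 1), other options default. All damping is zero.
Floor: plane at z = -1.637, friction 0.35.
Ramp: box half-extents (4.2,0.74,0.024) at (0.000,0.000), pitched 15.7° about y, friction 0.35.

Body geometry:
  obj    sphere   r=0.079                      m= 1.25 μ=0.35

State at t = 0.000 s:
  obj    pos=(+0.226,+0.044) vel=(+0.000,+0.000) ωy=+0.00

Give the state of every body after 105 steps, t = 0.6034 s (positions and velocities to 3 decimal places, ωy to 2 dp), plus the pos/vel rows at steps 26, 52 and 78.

State at t = 0.6034 s:
  obj    pos=(+0.916,-0.151) vel=(+2.288,-0.643) ωy=+30.08

Key-timestep trajectory:
   step    t(s)  obj.x    obj.z    obj.vx   obj.vz 
     26  0.1494   +0.268  +0.032  +0.567  -0.159
     52  0.2989   +0.395  -0.004  +1.133  -0.319
     78  0.4483   +0.607  -0.064  +1.700  -0.478


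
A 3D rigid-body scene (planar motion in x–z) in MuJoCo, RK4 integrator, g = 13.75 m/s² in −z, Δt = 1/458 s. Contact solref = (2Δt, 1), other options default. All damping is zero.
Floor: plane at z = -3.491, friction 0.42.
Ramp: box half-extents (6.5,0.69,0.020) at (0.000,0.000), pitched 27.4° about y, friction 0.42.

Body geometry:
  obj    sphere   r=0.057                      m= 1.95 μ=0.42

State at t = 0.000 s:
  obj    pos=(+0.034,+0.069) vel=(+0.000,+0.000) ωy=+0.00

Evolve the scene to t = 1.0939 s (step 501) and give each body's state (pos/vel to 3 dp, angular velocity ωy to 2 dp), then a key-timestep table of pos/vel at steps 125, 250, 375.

State at t = 1.0939 s:
  obj    pos=(+2.435,-1.175) vel=(+4.390,-2.275) ωy=+86.73

Key-timestep trajectory:
   step    t(s)  obj.x    obj.z    obj.vx   obj.vz 
    125  0.2729   +0.184  -0.008  +1.095  -0.568
    250  0.5459   +0.632  -0.241  +2.190  -1.135
    375  0.8188   +1.379  -0.628  +3.286  -1.703


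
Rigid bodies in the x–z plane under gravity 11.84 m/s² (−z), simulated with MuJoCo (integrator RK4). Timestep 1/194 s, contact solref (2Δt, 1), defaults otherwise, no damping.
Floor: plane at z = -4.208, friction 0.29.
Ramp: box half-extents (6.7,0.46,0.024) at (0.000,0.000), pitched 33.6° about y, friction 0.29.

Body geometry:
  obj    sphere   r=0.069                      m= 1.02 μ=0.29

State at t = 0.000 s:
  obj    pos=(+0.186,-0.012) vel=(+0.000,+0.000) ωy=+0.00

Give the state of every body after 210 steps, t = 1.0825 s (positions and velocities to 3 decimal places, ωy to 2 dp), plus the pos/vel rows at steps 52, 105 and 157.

State at t = 1.0825 s:
  obj    pos=(+2.470,-1.530) vel=(+4.220,-2.804) ωy=+73.41

Key-timestep trajectory:
   step    t(s)  obj.x    obj.z    obj.vx   obj.vz 
     52  0.2680   +0.326  -0.105  +1.045  -0.694
    105  0.5412   +0.757  -0.391  +2.110  -1.402
    157  0.8093   +1.463  -0.860  +3.155  -2.096


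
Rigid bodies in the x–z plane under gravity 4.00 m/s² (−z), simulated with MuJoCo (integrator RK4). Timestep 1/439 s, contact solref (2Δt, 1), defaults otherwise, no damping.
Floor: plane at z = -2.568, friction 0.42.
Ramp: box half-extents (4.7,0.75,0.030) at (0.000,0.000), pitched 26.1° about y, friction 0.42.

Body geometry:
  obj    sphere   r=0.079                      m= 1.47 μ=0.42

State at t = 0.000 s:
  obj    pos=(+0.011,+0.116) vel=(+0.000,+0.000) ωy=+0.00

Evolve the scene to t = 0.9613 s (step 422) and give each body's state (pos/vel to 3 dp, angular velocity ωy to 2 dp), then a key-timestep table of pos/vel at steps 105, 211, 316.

State at t = 0.9613 s:
  obj    pos=(+0.533,-0.140) vel=(+1.085,-0.532) ωy=+15.29

Key-timestep trajectory:
   step    t(s)  obj.x    obj.z    obj.vx   obj.vz 
    105  0.2392   +0.043  +0.100  +0.270  -0.132
    211  0.4806   +0.141  +0.052  +0.543  -0.266
    316  0.7198   +0.303  -0.027  +0.813  -0.398


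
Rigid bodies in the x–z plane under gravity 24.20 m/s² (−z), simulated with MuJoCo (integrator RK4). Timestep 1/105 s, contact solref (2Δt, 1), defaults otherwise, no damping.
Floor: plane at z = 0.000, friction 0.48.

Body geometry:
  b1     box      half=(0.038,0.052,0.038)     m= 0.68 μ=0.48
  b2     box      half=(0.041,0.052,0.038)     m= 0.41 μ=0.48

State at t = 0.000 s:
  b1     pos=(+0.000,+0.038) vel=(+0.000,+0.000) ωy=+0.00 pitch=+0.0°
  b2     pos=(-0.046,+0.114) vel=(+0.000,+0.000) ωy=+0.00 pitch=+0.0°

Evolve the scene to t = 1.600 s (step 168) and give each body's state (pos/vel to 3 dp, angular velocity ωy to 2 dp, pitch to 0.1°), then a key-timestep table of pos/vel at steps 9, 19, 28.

State at t = 1.600 s:
  b1     pos=(+0.000,+0.038) vel=(+0.000,+0.000) ωy=+0.00 pitch=+0.0°
  b2     pos=(-0.091,+0.041) vel=(+0.000,+0.000) ωy=+0.00 pitch=-90.0°

Key-timestep trajectory:
   step    t(s)  b1.x    b1.z    b1.vx   b1.vz   b2.x    b2.z    b2.vx   b2.vz 
      9  0.0857   +0.000  +0.038  +0.001  +0.006   -0.058  +0.109  -0.318  -0.192
     19  0.1810   +0.000  +0.038  +0.000  +0.000   -0.099  +0.031  -0.117  -0.200
     28  0.2667   +0.000  +0.038  +0.000  +0.000   -0.092  +0.040  +0.027  +0.029


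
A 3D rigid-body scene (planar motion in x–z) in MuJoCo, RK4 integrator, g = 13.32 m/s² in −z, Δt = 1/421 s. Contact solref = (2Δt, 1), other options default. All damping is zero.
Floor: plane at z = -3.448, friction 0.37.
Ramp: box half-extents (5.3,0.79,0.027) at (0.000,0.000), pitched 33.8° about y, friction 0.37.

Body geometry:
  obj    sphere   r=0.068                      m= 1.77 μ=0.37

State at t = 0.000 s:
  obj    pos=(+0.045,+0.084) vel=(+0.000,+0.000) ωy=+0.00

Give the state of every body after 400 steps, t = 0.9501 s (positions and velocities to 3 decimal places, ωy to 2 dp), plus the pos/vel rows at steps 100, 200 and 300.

State at t = 0.9501 s:
  obj    pos=(+2.030,-1.245) vel=(+4.179,-2.798) ωy=+73.95

Key-timestep trajectory:
   step    t(s)  obj.x    obj.z    obj.vx   obj.vz 
    100  0.2375   +0.169  +0.001  +1.045  -0.699
    200  0.4751   +0.541  -0.248  +2.090  -1.399
    300  0.7126   +1.162  -0.663  +3.134  -2.098


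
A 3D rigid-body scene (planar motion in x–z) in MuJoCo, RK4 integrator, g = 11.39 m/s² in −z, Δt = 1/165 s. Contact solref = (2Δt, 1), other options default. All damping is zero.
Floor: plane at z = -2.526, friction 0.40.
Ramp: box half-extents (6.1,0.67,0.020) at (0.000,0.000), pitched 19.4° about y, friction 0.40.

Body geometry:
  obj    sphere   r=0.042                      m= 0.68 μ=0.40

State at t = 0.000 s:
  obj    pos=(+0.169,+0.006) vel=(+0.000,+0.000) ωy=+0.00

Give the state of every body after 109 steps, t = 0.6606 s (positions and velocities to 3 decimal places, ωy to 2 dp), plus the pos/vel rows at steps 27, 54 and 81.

State at t = 0.6606 s:
  obj    pos=(+0.725,-0.190) vel=(+1.684,-0.593) ωy=+42.49

Key-timestep trajectory:
   step    t(s)  obj.x    obj.z    obj.vx   obj.vz 
     27  0.1636   +0.203  -0.006  +0.417  -0.147
     54  0.3273   +0.306  -0.042  +0.834  -0.294
     81  0.4909   +0.476  -0.102  +1.251  -0.441


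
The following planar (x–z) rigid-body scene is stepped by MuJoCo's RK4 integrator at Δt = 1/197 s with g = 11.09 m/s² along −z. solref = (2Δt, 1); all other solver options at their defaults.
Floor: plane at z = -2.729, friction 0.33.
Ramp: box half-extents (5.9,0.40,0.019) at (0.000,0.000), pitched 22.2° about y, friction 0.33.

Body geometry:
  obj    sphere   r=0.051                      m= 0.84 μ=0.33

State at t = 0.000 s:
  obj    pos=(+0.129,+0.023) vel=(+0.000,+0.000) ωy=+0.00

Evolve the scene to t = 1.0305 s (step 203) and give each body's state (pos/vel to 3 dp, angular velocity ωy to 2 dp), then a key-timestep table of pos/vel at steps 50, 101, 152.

State at t = 1.0305 s:
  obj    pos=(+1.600,-0.578) vel=(+2.856,-1.165) ωy=+60.47

Key-timestep trajectory:
   step    t(s)  obj.x    obj.z    obj.vx   obj.vz 
     50  0.2538   +0.218  -0.013  +0.703  -0.287
    101  0.5127   +0.493  -0.126  +1.421  -0.580
    152  0.7716   +0.954  -0.314  +2.138  -0.873


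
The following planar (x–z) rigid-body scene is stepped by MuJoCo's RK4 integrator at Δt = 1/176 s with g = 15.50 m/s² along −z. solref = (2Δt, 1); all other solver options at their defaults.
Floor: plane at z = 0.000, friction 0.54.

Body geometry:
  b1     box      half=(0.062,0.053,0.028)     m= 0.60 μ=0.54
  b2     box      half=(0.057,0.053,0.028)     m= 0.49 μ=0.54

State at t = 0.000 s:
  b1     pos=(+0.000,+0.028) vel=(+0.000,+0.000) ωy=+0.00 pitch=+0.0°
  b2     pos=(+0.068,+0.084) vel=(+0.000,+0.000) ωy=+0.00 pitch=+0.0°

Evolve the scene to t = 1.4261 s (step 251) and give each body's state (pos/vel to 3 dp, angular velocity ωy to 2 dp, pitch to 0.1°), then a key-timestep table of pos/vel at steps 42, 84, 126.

State at t = 1.4261 s:
  b1     pos=(+0.000,+0.028) vel=(+0.000,+0.000) ωy=+0.00 pitch=+0.0°
  b2     pos=(+0.124,+0.057) vel=(+0.000,+0.000) ωy=+0.00 pitch=+90.0°

Key-timestep trajectory:
   step    t(s)  b1.x    b1.z    b1.vx   b1.vz   b2.x    b2.z    b2.vx   b2.vz 
     42  0.2386   +0.000  +0.028  +0.000  +0.000   +0.113  +0.061  +0.384  -0.126
     84  0.4773   +0.000  +0.028  +0.000  +0.000   +0.143  +0.063  -0.075  -0.010
    126  0.7159   +0.000  +0.028  +0.000  +0.000   +0.125  +0.057  +0.183  +0.005


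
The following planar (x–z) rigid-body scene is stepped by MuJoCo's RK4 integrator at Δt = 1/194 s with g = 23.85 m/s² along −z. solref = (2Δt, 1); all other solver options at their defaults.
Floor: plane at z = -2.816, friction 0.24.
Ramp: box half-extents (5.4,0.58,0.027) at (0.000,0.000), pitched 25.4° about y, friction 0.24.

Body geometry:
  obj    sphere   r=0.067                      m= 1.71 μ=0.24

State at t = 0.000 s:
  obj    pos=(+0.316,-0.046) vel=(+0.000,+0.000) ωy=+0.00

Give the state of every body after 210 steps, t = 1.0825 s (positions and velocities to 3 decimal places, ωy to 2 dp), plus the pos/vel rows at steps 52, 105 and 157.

State at t = 1.0825 s:
  obj    pos=(+4.184,-1.883) vel=(+7.146,-3.393) ωy=+118.04

Key-timestep trajectory:
   step    t(s)  obj.x    obj.z    obj.vx   obj.vz 
     52  0.2680   +0.553  -0.159  +1.770  -0.840
    105  0.5412   +1.283  -0.505  +3.573  -1.697
    157  0.8093   +2.478  -1.073  +5.342  -2.537
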